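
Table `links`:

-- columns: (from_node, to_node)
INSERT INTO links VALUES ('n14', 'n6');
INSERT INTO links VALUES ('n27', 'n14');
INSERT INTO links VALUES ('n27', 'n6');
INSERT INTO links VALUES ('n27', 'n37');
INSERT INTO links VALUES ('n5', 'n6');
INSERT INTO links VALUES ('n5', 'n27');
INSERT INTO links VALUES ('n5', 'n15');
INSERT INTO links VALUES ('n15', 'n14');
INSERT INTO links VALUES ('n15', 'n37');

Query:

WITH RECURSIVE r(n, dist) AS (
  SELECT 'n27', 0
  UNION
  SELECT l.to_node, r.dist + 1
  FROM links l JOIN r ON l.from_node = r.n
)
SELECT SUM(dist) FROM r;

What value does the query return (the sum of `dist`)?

Base: (n27, dist=0).
Iteration 1: edges from {n27} -> (n14, dist=1), (n37, dist=1), (n6, dist=1).
Iteration 2: edges from {n14,n37,n6} -> (n6, dist=2).
Iteration 3: no outgoing edges from {n6}; recursion stops.
SUM(dist) = 0 + 1 + 1 + 1 + 2 = 5.

5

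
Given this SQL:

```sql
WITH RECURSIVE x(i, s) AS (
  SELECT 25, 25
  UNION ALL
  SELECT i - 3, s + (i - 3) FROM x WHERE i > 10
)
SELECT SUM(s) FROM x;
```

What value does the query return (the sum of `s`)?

Base: i=25, s=25.
Iteration 1: 25 > 10 holds -> i = 25 - 3 = 22, s = 25 + 22 = 47.
Iteration 2: 22 > 10 holds -> i = 22 - 3 = 19, s = 47 + 19 = 66.
Iteration 3: 19 > 10 holds -> i = 19 - 3 = 16, s = 66 + 16 = 82.
Iteration 4: 16 > 10 holds -> i = 16 - 3 = 13, s = 82 + 13 = 95.
Iteration 5: 13 > 10 holds -> i = 13 - 3 = 10, s = 95 + 10 = 105.
Iteration 6: 10 > 10 fails; recursion stops.
SUM(s) = 25 + 47 + 66 + 82 + 95 + 105 = 420.

420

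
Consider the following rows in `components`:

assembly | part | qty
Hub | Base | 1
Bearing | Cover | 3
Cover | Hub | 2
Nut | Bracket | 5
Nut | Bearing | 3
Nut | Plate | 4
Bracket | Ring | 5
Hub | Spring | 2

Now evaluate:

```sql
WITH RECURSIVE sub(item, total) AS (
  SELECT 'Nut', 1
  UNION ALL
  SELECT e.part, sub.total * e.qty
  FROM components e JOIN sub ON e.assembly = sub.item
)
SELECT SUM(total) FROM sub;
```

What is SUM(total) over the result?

Base: (Nut, total=1).
Iteration 1: components of {Nut} -> Bearing = 1*3 = 3, Bracket = 1*5 = 5, Plate = 1*4 = 4.
Iteration 2: components of {Bearing,Bracket,Plate} -> Cover = 3*3 = 9, Ring = 5*5 = 25.
Iteration 3: components of {Cover,Ring} -> Hub = 9*2 = 18.
Iteration 4: components of {Hub} -> Base = 18*1 = 18, Spring = 18*2 = 36.
Iteration 5: no further components; recursion stops.
SUM(total) = 1 + 3 + 5 + 4 + 9 + 25 + 18 + 36 + 18 = 119.

119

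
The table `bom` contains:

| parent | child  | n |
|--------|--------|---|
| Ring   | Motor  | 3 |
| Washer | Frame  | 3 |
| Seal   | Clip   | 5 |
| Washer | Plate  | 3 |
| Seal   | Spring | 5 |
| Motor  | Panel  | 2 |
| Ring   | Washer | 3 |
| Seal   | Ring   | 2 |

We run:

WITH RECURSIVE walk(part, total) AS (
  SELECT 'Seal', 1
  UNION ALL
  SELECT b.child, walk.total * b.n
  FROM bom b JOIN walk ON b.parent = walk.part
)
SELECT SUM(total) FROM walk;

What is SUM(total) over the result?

73

Base: (Seal, total=1).
Iteration 1: components of {Seal} -> Clip = 1*5 = 5, Ring = 1*2 = 2, Spring = 1*5 = 5.
Iteration 2: components of {Clip,Ring,Spring} -> Motor = 2*3 = 6, Washer = 2*3 = 6.
Iteration 3: components of {Motor,Washer} -> Frame = 6*3 = 18, Panel = 6*2 = 12, Plate = 6*3 = 18.
Iteration 4: no further components; recursion stops.
SUM(total) = 1 + 2 + 5 + 5 + 6 + 6 + 12 + 18 + 18 = 73.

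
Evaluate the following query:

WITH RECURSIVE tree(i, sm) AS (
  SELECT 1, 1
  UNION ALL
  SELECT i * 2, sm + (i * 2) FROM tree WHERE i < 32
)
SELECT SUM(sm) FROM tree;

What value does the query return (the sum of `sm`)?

120

Base: i=1, sm=1.
Iteration 1: 1 < 32 holds -> i = 1 * 2 = 2, sm = 1 + 2 = 3.
Iteration 2: 2 < 32 holds -> i = 2 * 2 = 4, sm = 3 + 4 = 7.
Iteration 3: 4 < 32 holds -> i = 4 * 2 = 8, sm = 7 + 8 = 15.
Iteration 4: 8 < 32 holds -> i = 8 * 2 = 16, sm = 15 + 16 = 31.
Iteration 5: 16 < 32 holds -> i = 16 * 2 = 32, sm = 31 + 32 = 63.
Iteration 6: 32 < 32 fails; recursion stops.
SUM(sm) = 1 + 3 + 7 + 15 + 31 + 63 = 120.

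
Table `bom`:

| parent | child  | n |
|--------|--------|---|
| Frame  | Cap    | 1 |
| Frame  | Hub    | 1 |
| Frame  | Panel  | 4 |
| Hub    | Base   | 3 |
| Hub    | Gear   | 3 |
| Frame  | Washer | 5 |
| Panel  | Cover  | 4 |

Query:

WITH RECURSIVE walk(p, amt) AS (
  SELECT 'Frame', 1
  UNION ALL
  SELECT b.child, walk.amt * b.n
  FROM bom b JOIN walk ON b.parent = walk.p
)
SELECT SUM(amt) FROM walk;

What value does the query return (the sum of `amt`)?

34

Base: (Frame, amt=1).
Iteration 1: components of {Frame} -> Cap = 1*1 = 1, Hub = 1*1 = 1, Panel = 1*4 = 4, Washer = 1*5 = 5.
Iteration 2: components of {Cap,Hub,Panel,Washer} -> Base = 1*3 = 3, Cover = 4*4 = 16, Gear = 1*3 = 3.
Iteration 3: no further components; recursion stops.
SUM(amt) = 1 + 1 + 1 + 4 + 5 + 3 + 3 + 16 = 34.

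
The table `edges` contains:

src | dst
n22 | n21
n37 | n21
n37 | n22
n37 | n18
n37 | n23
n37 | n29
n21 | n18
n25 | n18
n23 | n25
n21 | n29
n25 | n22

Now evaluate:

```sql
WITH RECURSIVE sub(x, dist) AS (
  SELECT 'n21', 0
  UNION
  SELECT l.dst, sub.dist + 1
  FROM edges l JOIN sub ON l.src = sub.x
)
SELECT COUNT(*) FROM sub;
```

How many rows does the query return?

Base: (n21, dist=0).
Iteration 1: edges from {n21} -> (n18, dist=1), (n29, dist=1).
Iteration 2: no outgoing edges from {n18,n29}; recursion stops.
Total rows emitted: 3.

3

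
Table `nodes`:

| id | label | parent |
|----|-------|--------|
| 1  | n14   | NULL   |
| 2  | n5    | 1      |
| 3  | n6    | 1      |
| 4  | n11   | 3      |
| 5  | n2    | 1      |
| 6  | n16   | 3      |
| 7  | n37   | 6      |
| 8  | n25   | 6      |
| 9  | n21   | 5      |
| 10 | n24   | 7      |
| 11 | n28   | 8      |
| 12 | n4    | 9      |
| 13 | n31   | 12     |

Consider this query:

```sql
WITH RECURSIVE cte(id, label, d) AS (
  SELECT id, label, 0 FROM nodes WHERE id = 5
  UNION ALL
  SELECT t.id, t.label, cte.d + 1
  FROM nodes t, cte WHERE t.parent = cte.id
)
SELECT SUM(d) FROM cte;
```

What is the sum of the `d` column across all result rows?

6

Base: id=5 (n2) at d 0.
Iteration 1: rows with parent in {5} -> n21 (id 9, d 1).
Iteration 2: rows with parent in {9} -> n4 (id 12, d 2).
Iteration 3: rows with parent in {12} -> n31 (id 13, d 3).
Iteration 4: no rows with parent in {13}; recursion stops.
SUM(d) = 0 + 1 + 2 + 3 = 6.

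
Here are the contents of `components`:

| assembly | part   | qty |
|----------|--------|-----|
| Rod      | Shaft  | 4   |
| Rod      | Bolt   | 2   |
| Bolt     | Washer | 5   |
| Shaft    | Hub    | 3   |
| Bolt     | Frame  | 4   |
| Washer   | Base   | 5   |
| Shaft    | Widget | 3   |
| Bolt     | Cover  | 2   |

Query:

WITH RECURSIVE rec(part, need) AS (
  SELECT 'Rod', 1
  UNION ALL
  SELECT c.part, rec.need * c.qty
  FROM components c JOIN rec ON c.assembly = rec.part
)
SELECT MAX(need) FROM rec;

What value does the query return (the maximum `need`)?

Base: (Rod, need=1).
Iteration 1: components of {Rod} -> Bolt = 1*2 = 2, Shaft = 1*4 = 4.
Iteration 2: components of {Bolt,Shaft} -> Cover = 2*2 = 4, Frame = 2*4 = 8, Hub = 4*3 = 12, Washer = 2*5 = 10, Widget = 4*3 = 12.
Iteration 3: components of {Cover,Frame,Hub,Washer,Widget} -> Base = 10*5 = 50.
Iteration 4: no further components; recursion stops.
need values: 1, 4, 2, 12, 12, 10, 8, 4, 50; the maximum is 50.

50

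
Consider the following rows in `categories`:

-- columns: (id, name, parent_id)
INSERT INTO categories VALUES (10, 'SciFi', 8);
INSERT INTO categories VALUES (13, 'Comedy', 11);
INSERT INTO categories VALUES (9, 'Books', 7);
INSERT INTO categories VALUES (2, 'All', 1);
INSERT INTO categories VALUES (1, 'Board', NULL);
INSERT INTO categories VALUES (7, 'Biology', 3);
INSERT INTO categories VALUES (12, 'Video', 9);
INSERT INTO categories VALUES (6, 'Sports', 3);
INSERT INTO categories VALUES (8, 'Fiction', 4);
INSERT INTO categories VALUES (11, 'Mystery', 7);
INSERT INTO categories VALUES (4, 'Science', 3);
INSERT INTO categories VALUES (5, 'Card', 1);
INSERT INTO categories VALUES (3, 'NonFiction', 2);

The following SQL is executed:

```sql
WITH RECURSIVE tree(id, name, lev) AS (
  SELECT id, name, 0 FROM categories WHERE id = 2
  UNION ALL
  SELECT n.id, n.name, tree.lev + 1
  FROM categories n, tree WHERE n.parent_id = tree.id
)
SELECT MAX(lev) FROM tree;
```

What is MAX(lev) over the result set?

Base: id=2 (All) at lev 0.
Iteration 1: rows with parent_id in {2} -> NonFiction (id 3, lev 1).
Iteration 2: rows with parent_id in {3} -> Science (id 4, lev 2), Sports (id 6, lev 2), Biology (id 7, lev 2).
Iteration 3: rows with parent_id in {4,6,7} -> Fiction (id 8, lev 3), Books (id 9, lev 3), Mystery (id 11, lev 3).
Iteration 4: rows with parent_id in {8,9,11} -> SciFi (id 10, lev 4), Video (id 12, lev 4), Comedy (id 13, lev 4).
Iteration 5: no rows with parent_id in {10,12,13}; recursion stops.
lev values: 0, 1, 2, 2, 2, 3, 3, 3, 4, 4, 4; the maximum is 4.

4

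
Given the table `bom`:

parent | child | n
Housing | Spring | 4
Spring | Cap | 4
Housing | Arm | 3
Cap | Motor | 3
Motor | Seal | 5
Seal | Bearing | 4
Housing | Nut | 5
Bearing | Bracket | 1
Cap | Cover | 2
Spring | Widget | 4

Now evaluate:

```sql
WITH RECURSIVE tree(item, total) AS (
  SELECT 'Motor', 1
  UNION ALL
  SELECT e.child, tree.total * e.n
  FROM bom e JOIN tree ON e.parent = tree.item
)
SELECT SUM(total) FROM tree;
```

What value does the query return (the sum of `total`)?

Base: (Motor, total=1).
Iteration 1: components of {Motor} -> Seal = 1*5 = 5.
Iteration 2: components of {Seal} -> Bearing = 5*4 = 20.
Iteration 3: components of {Bearing} -> Bracket = 20*1 = 20.
Iteration 4: no further components; recursion stops.
SUM(total) = 1 + 5 + 20 + 20 = 46.

46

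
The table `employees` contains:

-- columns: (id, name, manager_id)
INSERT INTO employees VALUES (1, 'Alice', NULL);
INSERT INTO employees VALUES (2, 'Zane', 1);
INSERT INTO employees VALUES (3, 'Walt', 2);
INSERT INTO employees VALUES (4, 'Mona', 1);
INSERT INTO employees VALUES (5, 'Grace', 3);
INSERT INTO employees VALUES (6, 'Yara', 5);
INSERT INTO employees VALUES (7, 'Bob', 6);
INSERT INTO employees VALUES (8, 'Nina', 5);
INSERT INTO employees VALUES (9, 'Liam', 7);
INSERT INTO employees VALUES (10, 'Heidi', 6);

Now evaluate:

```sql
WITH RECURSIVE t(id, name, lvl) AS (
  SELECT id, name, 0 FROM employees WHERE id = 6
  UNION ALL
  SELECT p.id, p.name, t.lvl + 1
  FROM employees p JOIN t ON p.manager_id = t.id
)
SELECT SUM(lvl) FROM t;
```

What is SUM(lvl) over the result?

Base: id=6 (Yara) at lvl 0.
Iteration 1: rows with manager_id in {6} -> Bob (id 7, lvl 1), Heidi (id 10, lvl 1).
Iteration 2: rows with manager_id in {7,10} -> Liam (id 9, lvl 2).
Iteration 3: no rows with manager_id in {9}; recursion stops.
SUM(lvl) = 0 + 1 + 1 + 2 = 4.

4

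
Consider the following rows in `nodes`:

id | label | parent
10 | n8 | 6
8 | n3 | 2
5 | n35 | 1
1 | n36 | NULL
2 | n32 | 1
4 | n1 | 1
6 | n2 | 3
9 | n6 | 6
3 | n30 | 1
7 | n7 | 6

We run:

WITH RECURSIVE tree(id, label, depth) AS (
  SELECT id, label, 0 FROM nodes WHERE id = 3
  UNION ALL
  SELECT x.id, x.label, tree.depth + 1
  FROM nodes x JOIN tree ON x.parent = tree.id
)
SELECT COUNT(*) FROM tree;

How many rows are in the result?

Base: id=3 (n30) at depth 0.
Iteration 1: rows with parent in {3} -> n2 (id 6, depth 1).
Iteration 2: rows with parent in {6} -> n7 (id 7, depth 2), n6 (id 9, depth 2), n8 (id 10, depth 2).
Iteration 3: no rows with parent in {7,9,10}; recursion stops.
Total rows emitted: 5.

5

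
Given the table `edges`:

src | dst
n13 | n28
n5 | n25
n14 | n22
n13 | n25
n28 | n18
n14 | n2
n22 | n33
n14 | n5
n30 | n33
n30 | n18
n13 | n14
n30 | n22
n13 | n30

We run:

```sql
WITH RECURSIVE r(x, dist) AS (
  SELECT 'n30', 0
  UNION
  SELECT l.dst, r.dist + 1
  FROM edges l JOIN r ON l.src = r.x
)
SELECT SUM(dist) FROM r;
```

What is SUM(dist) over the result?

Base: (n30, dist=0).
Iteration 1: edges from {n30} -> (n18, dist=1), (n22, dist=1), (n33, dist=1).
Iteration 2: edges from {n18,n22,n33} -> (n33, dist=2).
Iteration 3: no outgoing edges from {n33}; recursion stops.
SUM(dist) = 0 + 1 + 1 + 1 + 2 = 5.

5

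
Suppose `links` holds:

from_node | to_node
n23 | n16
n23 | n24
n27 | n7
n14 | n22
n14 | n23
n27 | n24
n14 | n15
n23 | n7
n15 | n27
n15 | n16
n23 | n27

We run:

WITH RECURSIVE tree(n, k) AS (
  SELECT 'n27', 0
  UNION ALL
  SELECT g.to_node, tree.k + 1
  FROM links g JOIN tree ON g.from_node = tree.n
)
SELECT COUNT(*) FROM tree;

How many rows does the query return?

3

Base: (n27, k=0).
Iteration 1: edges from {n27} -> (n24, k=1), (n7, k=1).
Iteration 2: no outgoing edges from {n24,n7}; recursion stops.
Total rows emitted: 3.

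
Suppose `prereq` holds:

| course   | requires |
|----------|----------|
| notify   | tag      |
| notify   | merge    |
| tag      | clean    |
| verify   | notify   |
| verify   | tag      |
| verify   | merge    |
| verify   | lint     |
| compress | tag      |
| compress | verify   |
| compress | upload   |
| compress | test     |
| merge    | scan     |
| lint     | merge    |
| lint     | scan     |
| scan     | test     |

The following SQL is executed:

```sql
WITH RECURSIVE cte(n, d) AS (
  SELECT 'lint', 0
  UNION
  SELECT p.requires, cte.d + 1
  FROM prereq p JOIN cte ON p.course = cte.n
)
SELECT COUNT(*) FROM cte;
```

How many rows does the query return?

Base: (lint, d=0).
Iteration 1: edges from {lint} -> (merge, d=1), (scan, d=1).
Iteration 2: edges from {merge,scan} -> (scan, d=2), (test, d=2).
Iteration 3: edges from {scan,test} -> (test, d=3).
Iteration 4: no outgoing edges from {test}; recursion stops.
Total rows emitted: 6.

6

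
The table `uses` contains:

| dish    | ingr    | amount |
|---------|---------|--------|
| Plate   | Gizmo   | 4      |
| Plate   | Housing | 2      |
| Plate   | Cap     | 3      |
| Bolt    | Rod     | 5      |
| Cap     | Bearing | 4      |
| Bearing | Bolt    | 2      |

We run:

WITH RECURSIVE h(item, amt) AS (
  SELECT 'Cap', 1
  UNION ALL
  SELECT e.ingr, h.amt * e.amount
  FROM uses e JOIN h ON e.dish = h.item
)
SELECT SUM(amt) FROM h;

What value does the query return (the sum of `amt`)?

53

Base: (Cap, amt=1).
Iteration 1: components of {Cap} -> Bearing = 1*4 = 4.
Iteration 2: components of {Bearing} -> Bolt = 4*2 = 8.
Iteration 3: components of {Bolt} -> Rod = 8*5 = 40.
Iteration 4: no further components; recursion stops.
SUM(amt) = 1 + 4 + 8 + 40 = 53.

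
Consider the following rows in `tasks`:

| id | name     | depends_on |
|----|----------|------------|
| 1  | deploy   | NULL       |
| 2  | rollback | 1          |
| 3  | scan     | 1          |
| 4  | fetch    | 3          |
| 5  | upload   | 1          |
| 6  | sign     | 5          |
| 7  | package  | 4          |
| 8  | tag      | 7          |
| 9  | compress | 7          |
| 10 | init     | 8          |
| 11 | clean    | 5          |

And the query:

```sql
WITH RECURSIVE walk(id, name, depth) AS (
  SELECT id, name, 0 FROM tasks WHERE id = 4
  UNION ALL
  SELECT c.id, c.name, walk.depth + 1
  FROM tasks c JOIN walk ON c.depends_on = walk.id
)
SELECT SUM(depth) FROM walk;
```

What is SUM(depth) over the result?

Base: id=4 (fetch) at depth 0.
Iteration 1: rows with depends_on in {4} -> package (id 7, depth 1).
Iteration 2: rows with depends_on in {7} -> tag (id 8, depth 2), compress (id 9, depth 2).
Iteration 3: rows with depends_on in {8,9} -> init (id 10, depth 3).
Iteration 4: no rows with depends_on in {10}; recursion stops.
SUM(depth) = 0 + 1 + 2 + 2 + 3 = 8.

8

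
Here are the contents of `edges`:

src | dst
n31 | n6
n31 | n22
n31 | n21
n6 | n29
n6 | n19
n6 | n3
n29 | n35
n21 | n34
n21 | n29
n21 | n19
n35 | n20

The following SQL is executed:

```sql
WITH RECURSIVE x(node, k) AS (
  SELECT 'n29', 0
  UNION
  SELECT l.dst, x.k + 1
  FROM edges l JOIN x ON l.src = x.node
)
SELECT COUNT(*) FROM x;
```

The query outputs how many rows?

Base: (n29, k=0).
Iteration 1: edges from {n29} -> (n35, k=1).
Iteration 2: edges from {n35} -> (n20, k=2).
Iteration 3: no outgoing edges from {n20}; recursion stops.
Total rows emitted: 3.

3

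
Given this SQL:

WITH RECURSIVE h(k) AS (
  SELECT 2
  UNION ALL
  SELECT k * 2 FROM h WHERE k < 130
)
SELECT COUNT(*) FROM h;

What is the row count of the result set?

Base: k=2.
Iteration 1: 2 < 130 holds -> k = 2 * 2 = 4.
Iteration 2: 4 < 130 holds -> k = 4 * 2 = 8.
Iteration 3: 8 < 130 holds -> k = 8 * 2 = 16.
Iteration 4: 16 < 130 holds -> k = 16 * 2 = 32.
Iteration 5: 32 < 130 holds -> k = 32 * 2 = 64.
Iteration 6: 64 < 130 holds -> k = 64 * 2 = 128.
Iteration 7: 128 < 130 holds -> k = 128 * 2 = 256.
Iteration 8: 256 < 130 fails; recursion stops.
Total rows emitted: 8.

8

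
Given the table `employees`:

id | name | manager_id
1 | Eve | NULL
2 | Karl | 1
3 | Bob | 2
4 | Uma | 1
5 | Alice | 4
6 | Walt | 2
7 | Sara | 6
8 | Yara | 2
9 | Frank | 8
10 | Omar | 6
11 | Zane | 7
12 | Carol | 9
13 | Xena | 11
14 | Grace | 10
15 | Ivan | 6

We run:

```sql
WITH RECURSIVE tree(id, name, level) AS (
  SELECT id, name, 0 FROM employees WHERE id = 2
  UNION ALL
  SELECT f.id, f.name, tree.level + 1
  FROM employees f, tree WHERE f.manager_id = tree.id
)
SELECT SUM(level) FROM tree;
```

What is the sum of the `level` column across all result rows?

Base: id=2 (Karl) at level 0.
Iteration 1: rows with manager_id in {2} -> Bob (id 3, level 1), Walt (id 6, level 1), Yara (id 8, level 1).
Iteration 2: rows with manager_id in {3,6,8} -> Sara (id 7, level 2), Frank (id 9, level 2), Omar (id 10, level 2), Ivan (id 15, level 2).
Iteration 3: rows with manager_id in {7,9,10,15} -> Zane (id 11, level 3), Carol (id 12, level 3), Grace (id 14, level 3).
Iteration 4: rows with manager_id in {11,12,14} -> Xena (id 13, level 4).
Iteration 5: no rows with manager_id in {13}; recursion stops.
SUM(level) = 0 + 1 + 1 + 1 + 2 + 2 + 2 + 2 + 3 + 3 + 3 + 4 = 24.

24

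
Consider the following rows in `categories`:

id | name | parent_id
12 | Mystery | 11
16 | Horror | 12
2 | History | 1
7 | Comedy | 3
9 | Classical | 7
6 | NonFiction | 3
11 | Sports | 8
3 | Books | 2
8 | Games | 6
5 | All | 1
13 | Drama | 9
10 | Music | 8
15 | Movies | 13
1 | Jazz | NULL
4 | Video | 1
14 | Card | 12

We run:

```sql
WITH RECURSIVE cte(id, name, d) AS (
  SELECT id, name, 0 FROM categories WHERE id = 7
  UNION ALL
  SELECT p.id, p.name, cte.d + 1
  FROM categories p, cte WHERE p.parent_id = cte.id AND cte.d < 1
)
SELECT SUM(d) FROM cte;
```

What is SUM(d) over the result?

Base: id=7 (Comedy) at d 0.
Iteration 1: rows with parent_id in {7} -> Classical (id 9, d 1).
Iteration 2: d < 1 fails for all current rows; recursion stops.
SUM(d) = 0 + 1 = 1.

1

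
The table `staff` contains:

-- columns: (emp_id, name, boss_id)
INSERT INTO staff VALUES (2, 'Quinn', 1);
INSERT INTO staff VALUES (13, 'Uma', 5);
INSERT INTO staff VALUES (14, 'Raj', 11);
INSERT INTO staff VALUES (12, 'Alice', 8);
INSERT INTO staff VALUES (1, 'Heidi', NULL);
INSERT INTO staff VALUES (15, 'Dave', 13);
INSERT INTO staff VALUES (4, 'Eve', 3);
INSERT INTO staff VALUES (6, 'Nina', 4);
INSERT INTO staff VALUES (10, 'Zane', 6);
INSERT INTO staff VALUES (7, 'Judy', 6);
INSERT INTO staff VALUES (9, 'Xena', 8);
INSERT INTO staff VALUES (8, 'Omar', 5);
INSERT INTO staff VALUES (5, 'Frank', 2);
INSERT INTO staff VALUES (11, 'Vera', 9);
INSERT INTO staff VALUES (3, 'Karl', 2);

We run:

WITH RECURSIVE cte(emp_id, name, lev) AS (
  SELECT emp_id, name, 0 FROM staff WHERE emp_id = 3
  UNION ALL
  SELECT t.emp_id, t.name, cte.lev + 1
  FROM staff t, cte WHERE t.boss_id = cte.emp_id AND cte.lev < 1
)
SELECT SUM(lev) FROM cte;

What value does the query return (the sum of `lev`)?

Base: emp_id=3 (Karl) at lev 0.
Iteration 1: rows with boss_id in {3} -> Eve (id 4, lev 1).
Iteration 2: lev < 1 fails for all current rows; recursion stops.
SUM(lev) = 0 + 1 = 1.

1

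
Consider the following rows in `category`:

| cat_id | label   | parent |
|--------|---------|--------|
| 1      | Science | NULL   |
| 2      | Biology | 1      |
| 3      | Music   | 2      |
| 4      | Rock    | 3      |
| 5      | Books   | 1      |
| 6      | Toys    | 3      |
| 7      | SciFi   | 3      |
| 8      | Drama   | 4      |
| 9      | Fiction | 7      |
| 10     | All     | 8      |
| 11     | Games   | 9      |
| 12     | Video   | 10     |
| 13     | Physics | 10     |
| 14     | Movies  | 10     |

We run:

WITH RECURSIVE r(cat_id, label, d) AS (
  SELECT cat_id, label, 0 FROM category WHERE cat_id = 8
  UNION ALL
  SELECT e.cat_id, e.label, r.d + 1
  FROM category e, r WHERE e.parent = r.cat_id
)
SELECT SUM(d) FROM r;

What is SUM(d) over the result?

7

Base: cat_id=8 (Drama) at d 0.
Iteration 1: rows with parent in {8} -> All (id 10, d 1).
Iteration 2: rows with parent in {10} -> Video (id 12, d 2), Physics (id 13, d 2), Movies (id 14, d 2).
Iteration 3: no rows with parent in {12,13,14}; recursion stops.
SUM(d) = 0 + 1 + 2 + 2 + 2 = 7.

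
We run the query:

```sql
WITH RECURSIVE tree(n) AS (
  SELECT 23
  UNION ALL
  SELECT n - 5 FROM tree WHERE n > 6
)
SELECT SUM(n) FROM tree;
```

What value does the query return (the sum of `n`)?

Base: n=23.
Iteration 1: 23 > 6 holds -> n = 23 - 5 = 18.
Iteration 2: 18 > 6 holds -> n = 18 - 5 = 13.
Iteration 3: 13 > 6 holds -> n = 13 - 5 = 8.
Iteration 4: 8 > 6 holds -> n = 8 - 5 = 3.
Iteration 5: 3 > 6 fails; recursion stops.
SUM(n) = 23 + 18 + 13 + 8 + 3 = 65.

65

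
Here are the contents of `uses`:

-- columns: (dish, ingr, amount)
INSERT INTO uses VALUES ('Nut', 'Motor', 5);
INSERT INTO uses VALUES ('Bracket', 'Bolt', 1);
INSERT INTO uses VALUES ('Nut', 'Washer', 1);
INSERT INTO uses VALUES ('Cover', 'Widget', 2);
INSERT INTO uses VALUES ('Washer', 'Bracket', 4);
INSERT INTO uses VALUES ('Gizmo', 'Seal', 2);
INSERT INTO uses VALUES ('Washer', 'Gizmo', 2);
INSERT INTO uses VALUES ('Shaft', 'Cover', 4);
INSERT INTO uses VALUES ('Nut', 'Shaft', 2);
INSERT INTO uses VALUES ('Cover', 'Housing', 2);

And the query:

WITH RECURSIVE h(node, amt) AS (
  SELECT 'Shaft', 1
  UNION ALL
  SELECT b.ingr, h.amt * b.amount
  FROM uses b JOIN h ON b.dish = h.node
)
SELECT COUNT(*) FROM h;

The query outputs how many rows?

4

Base: (Shaft, amt=1).
Iteration 1: components of {Shaft} -> Cover = 1*4 = 4.
Iteration 2: components of {Cover} -> Housing = 4*2 = 8, Widget = 4*2 = 8.
Iteration 3: no further components; recursion stops.
Total rows emitted: 4.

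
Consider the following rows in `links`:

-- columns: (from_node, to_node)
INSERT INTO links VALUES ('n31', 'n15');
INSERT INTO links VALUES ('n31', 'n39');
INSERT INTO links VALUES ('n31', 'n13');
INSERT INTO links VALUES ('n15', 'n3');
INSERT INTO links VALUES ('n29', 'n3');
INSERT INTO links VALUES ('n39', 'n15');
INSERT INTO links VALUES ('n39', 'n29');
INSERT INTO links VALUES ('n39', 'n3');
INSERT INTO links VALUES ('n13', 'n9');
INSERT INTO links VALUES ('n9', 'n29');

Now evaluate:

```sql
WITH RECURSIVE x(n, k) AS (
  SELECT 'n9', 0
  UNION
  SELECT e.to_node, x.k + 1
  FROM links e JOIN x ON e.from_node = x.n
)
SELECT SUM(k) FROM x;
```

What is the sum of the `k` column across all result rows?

3

Base: (n9, k=0).
Iteration 1: edges from {n9} -> (n29, k=1).
Iteration 2: edges from {n29} -> (n3, k=2).
Iteration 3: no outgoing edges from {n3}; recursion stops.
SUM(k) = 0 + 1 + 2 = 3.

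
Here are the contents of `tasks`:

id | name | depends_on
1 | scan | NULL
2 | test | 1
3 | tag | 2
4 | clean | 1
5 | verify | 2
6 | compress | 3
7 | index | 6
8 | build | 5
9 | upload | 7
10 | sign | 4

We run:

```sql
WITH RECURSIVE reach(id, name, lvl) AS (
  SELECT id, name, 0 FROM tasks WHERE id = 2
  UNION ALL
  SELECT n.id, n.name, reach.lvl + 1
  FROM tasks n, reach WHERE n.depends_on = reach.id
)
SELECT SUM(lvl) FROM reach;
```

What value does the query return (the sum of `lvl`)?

Base: id=2 (test) at lvl 0.
Iteration 1: rows with depends_on in {2} -> tag (id 3, lvl 1), verify (id 5, lvl 1).
Iteration 2: rows with depends_on in {3,5} -> compress (id 6, lvl 2), build (id 8, lvl 2).
Iteration 3: rows with depends_on in {6,8} -> index (id 7, lvl 3).
Iteration 4: rows with depends_on in {7} -> upload (id 9, lvl 4).
Iteration 5: no rows with depends_on in {9}; recursion stops.
SUM(lvl) = 0 + 1 + 1 + 2 + 2 + 3 + 4 = 13.

13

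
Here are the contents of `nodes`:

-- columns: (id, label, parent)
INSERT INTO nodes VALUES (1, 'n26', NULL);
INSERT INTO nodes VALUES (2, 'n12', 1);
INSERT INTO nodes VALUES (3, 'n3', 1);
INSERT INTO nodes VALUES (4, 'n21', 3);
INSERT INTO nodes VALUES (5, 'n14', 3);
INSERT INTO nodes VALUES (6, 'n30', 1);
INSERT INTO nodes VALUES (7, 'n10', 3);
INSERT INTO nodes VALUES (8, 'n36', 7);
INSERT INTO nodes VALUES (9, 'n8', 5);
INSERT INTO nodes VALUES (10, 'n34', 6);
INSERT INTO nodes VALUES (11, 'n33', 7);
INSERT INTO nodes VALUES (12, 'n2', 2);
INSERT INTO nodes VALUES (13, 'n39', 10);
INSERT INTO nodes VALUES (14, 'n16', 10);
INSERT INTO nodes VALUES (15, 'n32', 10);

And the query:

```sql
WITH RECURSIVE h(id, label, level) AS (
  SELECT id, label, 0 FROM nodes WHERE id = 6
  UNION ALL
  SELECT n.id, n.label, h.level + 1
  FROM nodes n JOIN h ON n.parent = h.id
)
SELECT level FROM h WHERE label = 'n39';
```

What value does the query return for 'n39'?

Base: id=6 (n30) at level 0.
Iteration 1: rows with parent in {6} -> n34 (id 10, level 1).
Iteration 2: rows with parent in {10} -> n39 (id 13, level 2), n16 (id 14, level 2), n32 (id 15, level 2).
Iteration 3: no rows with parent in {13,14,15}; recursion stops.

2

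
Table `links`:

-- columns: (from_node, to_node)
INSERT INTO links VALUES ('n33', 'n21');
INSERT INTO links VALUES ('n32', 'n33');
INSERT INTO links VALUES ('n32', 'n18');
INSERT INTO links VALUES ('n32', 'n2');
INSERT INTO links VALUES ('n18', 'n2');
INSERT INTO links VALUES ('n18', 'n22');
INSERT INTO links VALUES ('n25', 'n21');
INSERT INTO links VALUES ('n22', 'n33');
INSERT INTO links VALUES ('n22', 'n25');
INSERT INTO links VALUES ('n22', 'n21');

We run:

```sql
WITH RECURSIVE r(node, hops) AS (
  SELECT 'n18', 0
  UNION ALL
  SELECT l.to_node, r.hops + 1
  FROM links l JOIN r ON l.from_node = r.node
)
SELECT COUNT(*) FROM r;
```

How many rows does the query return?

8

Base: (n18, hops=0).
Iteration 1: edges from {n18} -> (n2, hops=1), (n22, hops=1).
Iteration 2: edges from {n2,n22} -> (n21, hops=2), (n25, hops=2), (n33, hops=2).
Iteration 3: edges from {n21,n25,n33} -> (n21, hops=3) x2. [UNION ALL keeps all 2 new rows, including repeats]
Iteration 4: no outgoing edges from {n21}; recursion stops.
Total rows emitted: 8.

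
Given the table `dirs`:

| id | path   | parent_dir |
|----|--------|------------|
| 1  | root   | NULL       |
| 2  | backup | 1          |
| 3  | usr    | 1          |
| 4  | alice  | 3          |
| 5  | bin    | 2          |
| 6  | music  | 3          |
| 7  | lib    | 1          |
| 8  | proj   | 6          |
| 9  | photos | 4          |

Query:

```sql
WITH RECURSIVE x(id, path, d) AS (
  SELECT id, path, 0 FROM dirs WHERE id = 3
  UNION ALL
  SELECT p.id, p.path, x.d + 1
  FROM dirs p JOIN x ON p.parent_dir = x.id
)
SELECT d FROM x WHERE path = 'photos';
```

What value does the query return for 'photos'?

2

Base: id=3 (usr) at d 0.
Iteration 1: rows with parent_dir in {3} -> alice (id 4, d 1), music (id 6, d 1).
Iteration 2: rows with parent_dir in {4,6} -> proj (id 8, d 2), photos (id 9, d 2).
Iteration 3: no rows with parent_dir in {8,9}; recursion stops.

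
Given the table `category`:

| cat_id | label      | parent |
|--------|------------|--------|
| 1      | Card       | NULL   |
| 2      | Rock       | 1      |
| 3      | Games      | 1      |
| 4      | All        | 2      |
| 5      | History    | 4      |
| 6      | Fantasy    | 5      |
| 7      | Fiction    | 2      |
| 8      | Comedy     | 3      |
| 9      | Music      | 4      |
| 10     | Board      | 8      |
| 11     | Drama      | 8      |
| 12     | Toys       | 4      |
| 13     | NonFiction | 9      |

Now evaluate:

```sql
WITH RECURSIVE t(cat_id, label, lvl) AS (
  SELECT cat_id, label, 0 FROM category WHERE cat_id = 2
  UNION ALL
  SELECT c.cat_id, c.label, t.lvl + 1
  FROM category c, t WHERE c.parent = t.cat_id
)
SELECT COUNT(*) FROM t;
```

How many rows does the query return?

Base: cat_id=2 (Rock) at lvl 0.
Iteration 1: rows with parent in {2} -> All (id 4, lvl 1), Fiction (id 7, lvl 1).
Iteration 2: rows with parent in {4,7} -> History (id 5, lvl 2), Music (id 9, lvl 2), Toys (id 12, lvl 2).
Iteration 3: rows with parent in {5,9,12} -> Fantasy (id 6, lvl 3), NonFiction (id 13, lvl 3).
Iteration 4: no rows with parent in {6,13}; recursion stops.
Total rows emitted: 8.

8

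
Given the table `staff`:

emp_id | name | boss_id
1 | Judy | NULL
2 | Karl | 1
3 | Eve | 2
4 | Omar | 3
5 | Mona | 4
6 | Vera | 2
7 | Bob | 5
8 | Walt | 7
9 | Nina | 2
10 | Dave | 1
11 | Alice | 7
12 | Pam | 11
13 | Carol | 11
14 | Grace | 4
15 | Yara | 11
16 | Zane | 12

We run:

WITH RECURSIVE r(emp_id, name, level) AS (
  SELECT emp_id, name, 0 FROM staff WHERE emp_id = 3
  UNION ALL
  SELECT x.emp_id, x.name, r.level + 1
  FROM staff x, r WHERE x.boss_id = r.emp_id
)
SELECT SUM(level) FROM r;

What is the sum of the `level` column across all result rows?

Base: emp_id=3 (Eve) at level 0.
Iteration 1: rows with boss_id in {3} -> Omar (id 4, level 1).
Iteration 2: rows with boss_id in {4} -> Mona (id 5, level 2), Grace (id 14, level 2).
Iteration 3: rows with boss_id in {5,14} -> Bob (id 7, level 3).
Iteration 4: rows with boss_id in {7} -> Walt (id 8, level 4), Alice (id 11, level 4).
Iteration 5: rows with boss_id in {8,11} -> Pam (id 12, level 5), Carol (id 13, level 5), Yara (id 15, level 5).
Iteration 6: rows with boss_id in {12,13,15} -> Zane (id 16, level 6).
Iteration 7: no rows with boss_id in {16}; recursion stops.
SUM(level) = 0 + 1 + 2 + 2 + 3 + 4 + 4 + 5 + 5 + 5 + 6 = 37.

37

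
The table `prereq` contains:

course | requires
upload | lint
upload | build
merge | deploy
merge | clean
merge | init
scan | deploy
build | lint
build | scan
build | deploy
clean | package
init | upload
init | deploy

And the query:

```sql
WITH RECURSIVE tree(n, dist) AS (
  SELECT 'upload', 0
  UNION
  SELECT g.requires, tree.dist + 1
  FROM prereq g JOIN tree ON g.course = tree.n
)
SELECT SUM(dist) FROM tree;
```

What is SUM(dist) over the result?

Base: (upload, dist=0).
Iteration 1: edges from {upload} -> (build, dist=1), (lint, dist=1).
Iteration 2: edges from {build,lint} -> (deploy, dist=2), (lint, dist=2), (scan, dist=2).
Iteration 3: edges from {deploy,lint,scan} -> (deploy, dist=3).
Iteration 4: no outgoing edges from {deploy}; recursion stops.
SUM(dist) = 0 + 1 + 1 + 2 + 2 + 2 + 3 = 11.

11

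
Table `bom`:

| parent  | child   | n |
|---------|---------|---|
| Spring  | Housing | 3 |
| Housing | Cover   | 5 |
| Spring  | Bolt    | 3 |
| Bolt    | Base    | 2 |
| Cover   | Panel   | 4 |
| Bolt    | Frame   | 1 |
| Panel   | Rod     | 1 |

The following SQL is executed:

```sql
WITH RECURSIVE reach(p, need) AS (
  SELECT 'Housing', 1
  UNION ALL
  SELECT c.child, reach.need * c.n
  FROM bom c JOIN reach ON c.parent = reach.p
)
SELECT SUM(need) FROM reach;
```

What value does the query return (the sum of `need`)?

46

Base: (Housing, need=1).
Iteration 1: components of {Housing} -> Cover = 1*5 = 5.
Iteration 2: components of {Cover} -> Panel = 5*4 = 20.
Iteration 3: components of {Panel} -> Rod = 20*1 = 20.
Iteration 4: no further components; recursion stops.
SUM(need) = 1 + 5 + 20 + 20 = 46.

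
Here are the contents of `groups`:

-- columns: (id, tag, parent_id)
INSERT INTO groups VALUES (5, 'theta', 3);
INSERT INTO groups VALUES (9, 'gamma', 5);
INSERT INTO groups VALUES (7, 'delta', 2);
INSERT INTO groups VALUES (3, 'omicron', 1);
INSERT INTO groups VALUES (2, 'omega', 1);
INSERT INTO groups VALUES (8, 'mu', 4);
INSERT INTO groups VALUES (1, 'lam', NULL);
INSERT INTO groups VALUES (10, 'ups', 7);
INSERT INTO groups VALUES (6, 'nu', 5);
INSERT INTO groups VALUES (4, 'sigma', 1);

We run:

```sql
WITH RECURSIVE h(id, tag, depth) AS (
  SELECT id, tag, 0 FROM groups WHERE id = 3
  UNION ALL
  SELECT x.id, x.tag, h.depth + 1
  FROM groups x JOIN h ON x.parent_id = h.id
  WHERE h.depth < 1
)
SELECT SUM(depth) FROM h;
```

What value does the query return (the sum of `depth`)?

1

Base: id=3 (omicron) at depth 0.
Iteration 1: rows with parent_id in {3} -> theta (id 5, depth 1).
Iteration 2: depth < 1 fails for all current rows; recursion stops.
SUM(depth) = 0 + 1 = 1.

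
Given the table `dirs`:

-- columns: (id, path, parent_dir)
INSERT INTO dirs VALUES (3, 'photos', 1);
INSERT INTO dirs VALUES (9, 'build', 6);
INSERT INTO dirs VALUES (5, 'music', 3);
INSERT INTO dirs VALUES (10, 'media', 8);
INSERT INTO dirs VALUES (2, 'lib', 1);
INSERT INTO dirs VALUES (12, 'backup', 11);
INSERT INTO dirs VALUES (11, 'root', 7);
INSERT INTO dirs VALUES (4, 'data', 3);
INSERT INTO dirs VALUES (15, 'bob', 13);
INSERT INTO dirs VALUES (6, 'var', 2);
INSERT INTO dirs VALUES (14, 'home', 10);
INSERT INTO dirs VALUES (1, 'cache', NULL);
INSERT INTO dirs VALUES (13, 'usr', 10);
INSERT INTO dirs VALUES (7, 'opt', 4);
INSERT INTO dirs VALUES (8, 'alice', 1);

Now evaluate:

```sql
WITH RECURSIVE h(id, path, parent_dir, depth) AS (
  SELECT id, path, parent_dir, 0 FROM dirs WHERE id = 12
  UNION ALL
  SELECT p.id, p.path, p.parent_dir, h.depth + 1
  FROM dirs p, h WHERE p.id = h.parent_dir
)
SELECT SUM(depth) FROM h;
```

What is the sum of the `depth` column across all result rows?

Base: id=12 (backup), parent_dir=11, depth 0.
Iteration 1: join on id=11 -> root (id 11, parent_dir=7, depth 1).
Iteration 2: join on id=7 -> opt (id 7, parent_dir=4, depth 2).
Iteration 3: join on id=4 -> data (id 4, parent_dir=3, depth 3).
Iteration 4: join on id=3 -> photos (id 3, parent_dir=1, depth 4).
Iteration 5: join on id=1 -> cache (id 1, parent_dir=NULL, depth 5).
Iteration 6: parent_dir is NULL; no match; recursion stops.
SUM(depth) = 0 + 1 + 2 + 3 + 4 + 5 = 15.

15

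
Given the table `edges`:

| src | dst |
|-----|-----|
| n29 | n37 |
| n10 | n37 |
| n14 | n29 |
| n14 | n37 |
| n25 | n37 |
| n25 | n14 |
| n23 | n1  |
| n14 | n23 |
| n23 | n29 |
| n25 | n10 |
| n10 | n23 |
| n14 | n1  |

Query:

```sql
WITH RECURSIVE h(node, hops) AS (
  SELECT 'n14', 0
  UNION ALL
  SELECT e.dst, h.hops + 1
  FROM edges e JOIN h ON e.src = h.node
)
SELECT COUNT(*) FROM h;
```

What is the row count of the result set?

9

Base: (n14, hops=0).
Iteration 1: edges from {n14} -> (n1, hops=1), (n23, hops=1), (n29, hops=1), (n37, hops=1).
Iteration 2: edges from {n1,n23,n29,n37} -> (n1, hops=2), (n29, hops=2), (n37, hops=2).
Iteration 3: edges from {n1,n29,n37} -> (n37, hops=3).
Iteration 4: no outgoing edges from {n37}; recursion stops.
Total rows emitted: 9.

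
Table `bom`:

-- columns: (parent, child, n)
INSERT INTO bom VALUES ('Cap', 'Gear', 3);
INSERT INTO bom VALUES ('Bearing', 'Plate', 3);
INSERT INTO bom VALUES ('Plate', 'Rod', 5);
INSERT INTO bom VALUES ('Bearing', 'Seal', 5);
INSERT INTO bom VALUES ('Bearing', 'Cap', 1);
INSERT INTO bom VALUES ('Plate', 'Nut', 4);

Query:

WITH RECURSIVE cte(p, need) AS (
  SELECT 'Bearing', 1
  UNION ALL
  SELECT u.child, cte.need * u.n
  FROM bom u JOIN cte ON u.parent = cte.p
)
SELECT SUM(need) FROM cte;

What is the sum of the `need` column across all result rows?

40

Base: (Bearing, need=1).
Iteration 1: components of {Bearing} -> Cap = 1*1 = 1, Plate = 1*3 = 3, Seal = 1*5 = 5.
Iteration 2: components of {Cap,Plate,Seal} -> Gear = 1*3 = 3, Nut = 3*4 = 12, Rod = 3*5 = 15.
Iteration 3: no further components; recursion stops.
SUM(need) = 1 + 3 + 1 + 5 + 12 + 15 + 3 = 40.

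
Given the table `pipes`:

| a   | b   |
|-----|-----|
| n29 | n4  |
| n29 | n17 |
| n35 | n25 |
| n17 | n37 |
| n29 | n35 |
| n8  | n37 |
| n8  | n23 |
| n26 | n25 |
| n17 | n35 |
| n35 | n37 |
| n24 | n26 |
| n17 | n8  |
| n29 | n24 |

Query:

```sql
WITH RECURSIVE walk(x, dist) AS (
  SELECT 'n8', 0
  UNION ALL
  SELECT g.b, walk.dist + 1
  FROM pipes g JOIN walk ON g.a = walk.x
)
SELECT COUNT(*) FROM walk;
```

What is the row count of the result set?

3

Base: (n8, dist=0).
Iteration 1: edges from {n8} -> (n23, dist=1), (n37, dist=1).
Iteration 2: no outgoing edges from {n23,n37}; recursion stops.
Total rows emitted: 3.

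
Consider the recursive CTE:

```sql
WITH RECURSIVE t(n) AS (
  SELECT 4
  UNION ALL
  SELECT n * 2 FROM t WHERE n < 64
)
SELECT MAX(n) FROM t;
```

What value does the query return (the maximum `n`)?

Base: n=4.
Iteration 1: 4 < 64 holds -> n = 4 * 2 = 8.
Iteration 2: 8 < 64 holds -> n = 8 * 2 = 16.
Iteration 3: 16 < 64 holds -> n = 16 * 2 = 32.
Iteration 4: 32 < 64 holds -> n = 32 * 2 = 64.
Iteration 5: 64 < 64 fails; recursion stops.
n values: 4, 8, 16, 32, 64; the maximum is 64.

64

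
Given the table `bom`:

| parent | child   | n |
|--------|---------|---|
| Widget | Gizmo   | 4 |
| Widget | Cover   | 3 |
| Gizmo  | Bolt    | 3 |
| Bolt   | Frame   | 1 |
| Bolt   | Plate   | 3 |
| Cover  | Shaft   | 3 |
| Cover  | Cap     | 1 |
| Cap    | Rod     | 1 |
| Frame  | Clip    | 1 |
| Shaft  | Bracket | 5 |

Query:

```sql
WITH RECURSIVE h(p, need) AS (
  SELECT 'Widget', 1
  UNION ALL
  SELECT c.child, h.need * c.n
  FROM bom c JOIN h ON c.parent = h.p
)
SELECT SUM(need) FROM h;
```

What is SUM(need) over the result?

140

Base: (Widget, need=1).
Iteration 1: components of {Widget} -> Cover = 1*3 = 3, Gizmo = 1*4 = 4.
Iteration 2: components of {Cover,Gizmo} -> Bolt = 4*3 = 12, Cap = 3*1 = 3, Shaft = 3*3 = 9.
Iteration 3: components of {Bolt,Cap,Shaft} -> Bracket = 9*5 = 45, Frame = 12*1 = 12, Plate = 12*3 = 36, Rod = 3*1 = 3.
Iteration 4: components of {Bracket,Frame,Plate,Rod} -> Clip = 12*1 = 12.
Iteration 5: no further components; recursion stops.
SUM(need) = 1 + 4 + 3 + 12 + 9 + 3 + 12 + 36 + 45 + 3 + 12 = 140.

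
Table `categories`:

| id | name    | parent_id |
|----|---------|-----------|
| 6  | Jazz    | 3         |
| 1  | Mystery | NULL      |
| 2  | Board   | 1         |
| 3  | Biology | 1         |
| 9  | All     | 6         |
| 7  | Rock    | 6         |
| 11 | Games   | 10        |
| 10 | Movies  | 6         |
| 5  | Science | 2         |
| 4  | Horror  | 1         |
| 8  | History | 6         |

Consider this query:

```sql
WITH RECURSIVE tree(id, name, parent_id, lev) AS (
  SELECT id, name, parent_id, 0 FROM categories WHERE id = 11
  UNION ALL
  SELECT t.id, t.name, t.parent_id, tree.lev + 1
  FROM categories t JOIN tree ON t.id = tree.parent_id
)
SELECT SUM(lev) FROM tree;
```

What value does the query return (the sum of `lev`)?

10

Base: id=11 (Games), parent_id=10, lev 0.
Iteration 1: join on id=10 -> Movies (id 10, parent_id=6, lev 1).
Iteration 2: join on id=6 -> Jazz (id 6, parent_id=3, lev 2).
Iteration 3: join on id=3 -> Biology (id 3, parent_id=1, lev 3).
Iteration 4: join on id=1 -> Mystery (id 1, parent_id=NULL, lev 4).
Iteration 5: parent_id is NULL; no match; recursion stops.
SUM(lev) = 0 + 1 + 2 + 3 + 4 = 10.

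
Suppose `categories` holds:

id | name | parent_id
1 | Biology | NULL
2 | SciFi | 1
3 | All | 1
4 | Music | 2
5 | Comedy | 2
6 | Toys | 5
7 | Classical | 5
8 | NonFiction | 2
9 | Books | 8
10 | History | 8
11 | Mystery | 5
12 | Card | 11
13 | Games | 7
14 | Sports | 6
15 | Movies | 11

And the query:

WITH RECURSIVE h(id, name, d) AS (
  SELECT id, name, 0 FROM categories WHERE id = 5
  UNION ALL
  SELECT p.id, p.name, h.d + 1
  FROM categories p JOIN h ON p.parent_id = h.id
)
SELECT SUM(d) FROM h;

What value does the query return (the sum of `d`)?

Base: id=5 (Comedy) at d 0.
Iteration 1: rows with parent_id in {5} -> Toys (id 6, d 1), Classical (id 7, d 1), Mystery (id 11, d 1).
Iteration 2: rows with parent_id in {6,7,11} -> Card (id 12, d 2), Games (id 13, d 2), Sports (id 14, d 2), Movies (id 15, d 2).
Iteration 3: no rows with parent_id in {12,13,14,15}; recursion stops.
SUM(d) = 0 + 1 + 1 + 1 + 2 + 2 + 2 + 2 = 11.

11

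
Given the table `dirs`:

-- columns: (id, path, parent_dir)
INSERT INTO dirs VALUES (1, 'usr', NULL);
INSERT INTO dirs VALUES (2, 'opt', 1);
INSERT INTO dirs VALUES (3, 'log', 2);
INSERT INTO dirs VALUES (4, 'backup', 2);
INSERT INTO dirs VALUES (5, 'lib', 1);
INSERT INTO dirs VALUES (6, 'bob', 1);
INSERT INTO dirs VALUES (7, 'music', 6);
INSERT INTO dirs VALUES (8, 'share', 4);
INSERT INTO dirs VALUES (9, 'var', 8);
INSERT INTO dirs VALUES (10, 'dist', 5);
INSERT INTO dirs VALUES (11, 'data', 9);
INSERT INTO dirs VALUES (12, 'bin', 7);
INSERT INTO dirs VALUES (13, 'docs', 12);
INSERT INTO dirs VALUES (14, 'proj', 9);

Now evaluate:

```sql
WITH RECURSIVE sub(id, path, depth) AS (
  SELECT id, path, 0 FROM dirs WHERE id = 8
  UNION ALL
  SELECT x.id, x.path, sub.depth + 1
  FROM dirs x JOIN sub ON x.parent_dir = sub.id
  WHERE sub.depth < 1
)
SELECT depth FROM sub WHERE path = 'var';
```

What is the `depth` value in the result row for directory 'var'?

1

Base: id=8 (share) at depth 0.
Iteration 1: rows with parent_dir in {8} -> var (id 9, depth 1).
Iteration 2: depth < 1 fails for all current rows; recursion stops.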